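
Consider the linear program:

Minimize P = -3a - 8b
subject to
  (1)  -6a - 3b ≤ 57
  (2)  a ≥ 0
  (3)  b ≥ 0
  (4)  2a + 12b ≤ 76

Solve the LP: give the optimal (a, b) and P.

Feasible corners and P = -3a - 8b:
  (0, 0) → P = 0
  (0, 19/3) → P = -152/3
  (38, 0) → P = -114

At the optimal vertex, b = 0 and 2a + 12b = 76.
Solving simultaneously gives a = 38, b = 0.

a = 38, b = 0, minimum P = -114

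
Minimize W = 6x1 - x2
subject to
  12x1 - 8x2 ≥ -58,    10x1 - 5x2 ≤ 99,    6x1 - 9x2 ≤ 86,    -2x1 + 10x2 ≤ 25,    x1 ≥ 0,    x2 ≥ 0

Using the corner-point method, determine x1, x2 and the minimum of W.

Vertices and W = 6x1 - x2:
  (223/18, 224/45) → W = 3121/45
  (99/10, 0) → W = 297/5
  (0, 5/2) → W = -5/2
  (0, 0) → W = 0

The binding constraints are -2x1 + 10x2 = 25 and x1 = 0.
Solving simultaneously gives x1 = 0, x2 = 5/2.

x1 = 0, x2 = 5/2, minimum W = -5/2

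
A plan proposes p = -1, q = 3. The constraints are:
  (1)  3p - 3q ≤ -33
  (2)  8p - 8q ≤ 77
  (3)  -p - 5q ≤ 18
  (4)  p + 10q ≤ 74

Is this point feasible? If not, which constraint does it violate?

Constraint (1): 3p - 3q = -12, which is not ≤ -33. All other constraints are satisfied.

not feasible — violates (1)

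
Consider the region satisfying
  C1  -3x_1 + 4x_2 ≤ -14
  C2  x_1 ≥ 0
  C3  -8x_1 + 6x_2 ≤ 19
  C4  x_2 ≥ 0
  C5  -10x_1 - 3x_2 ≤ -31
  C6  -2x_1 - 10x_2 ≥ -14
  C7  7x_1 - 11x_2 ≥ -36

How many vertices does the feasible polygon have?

3

The feasible vertices (each the meet of two boundaries and inside every other half-plane) are:
  (14/3, 0)
  (98/19, 7/19)
  (7, 0)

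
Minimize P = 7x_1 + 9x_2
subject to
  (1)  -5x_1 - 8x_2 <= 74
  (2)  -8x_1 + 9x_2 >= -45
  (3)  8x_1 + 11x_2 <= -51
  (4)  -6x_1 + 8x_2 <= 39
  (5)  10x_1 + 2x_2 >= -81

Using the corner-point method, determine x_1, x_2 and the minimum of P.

x_1 = -50/7, x_2 = -67/14, minimum P = -1303/14

At the optimal vertex, -5x_1 - 8x_2 = 74 and 10x_1 + 2x_2 = -81.
Solving simultaneously gives x_1 = -50/7, x_2 = -67/14.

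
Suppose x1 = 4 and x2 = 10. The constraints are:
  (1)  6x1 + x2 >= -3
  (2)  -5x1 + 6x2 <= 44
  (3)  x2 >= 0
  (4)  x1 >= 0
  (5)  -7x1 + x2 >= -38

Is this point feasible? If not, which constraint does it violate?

(1): 34 ≥ -3 ✓
(2): 40 ≤ 44 ✓
(3): 10 ≥ 0 ✓
(4): 4 ≥ 0 ✓
(5): -18 ≥ -38 ✓

feasible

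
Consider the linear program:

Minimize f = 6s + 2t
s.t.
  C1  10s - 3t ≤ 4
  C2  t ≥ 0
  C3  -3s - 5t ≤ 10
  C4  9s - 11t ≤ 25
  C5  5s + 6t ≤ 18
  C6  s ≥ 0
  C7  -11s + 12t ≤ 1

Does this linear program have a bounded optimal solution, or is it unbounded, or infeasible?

bounded optimum

Feasible corners and f = 6s + 2t:
  (2/5, 0) → f = 12/5
  (17/29, 18/29) → f = 138/29
  (0, 0) → f = 0
  (0, 1/12) → f = 1/6
The feasible region has finitely many vertices and no improving ray; the minimum is 0 at (0, 0).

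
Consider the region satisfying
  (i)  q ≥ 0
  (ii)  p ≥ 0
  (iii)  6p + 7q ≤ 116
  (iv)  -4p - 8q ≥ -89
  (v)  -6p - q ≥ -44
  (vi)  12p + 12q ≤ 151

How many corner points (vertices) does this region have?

Of the 15 pairwise boundary intersections, those satisfying every inequality are:
  (0, 0)
  (22/3, 0)
  (0, 89/8)
  (35/12, 29/3)
  (377/60, 63/10)

5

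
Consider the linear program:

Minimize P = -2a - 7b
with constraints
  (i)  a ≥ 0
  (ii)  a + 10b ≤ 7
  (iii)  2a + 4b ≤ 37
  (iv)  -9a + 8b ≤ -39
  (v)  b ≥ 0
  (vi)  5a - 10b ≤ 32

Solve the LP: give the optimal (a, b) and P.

a = 13/2, b = 1/20, minimum P = -267/20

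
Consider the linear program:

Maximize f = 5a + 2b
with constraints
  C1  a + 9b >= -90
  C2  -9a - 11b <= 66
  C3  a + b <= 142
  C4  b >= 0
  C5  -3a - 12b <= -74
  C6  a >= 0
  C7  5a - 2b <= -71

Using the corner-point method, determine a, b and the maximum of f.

a = 213/7, b = 781/7, maximum f = 2627/7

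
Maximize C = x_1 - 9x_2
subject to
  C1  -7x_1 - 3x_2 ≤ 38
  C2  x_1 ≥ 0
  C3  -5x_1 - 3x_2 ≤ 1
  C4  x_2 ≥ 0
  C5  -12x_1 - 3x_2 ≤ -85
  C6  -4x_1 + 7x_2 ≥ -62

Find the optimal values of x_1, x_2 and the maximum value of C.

x_1 = 31/2, x_2 = 0, maximum C = 31/2

Feasible corners and C = x_1 - 9x_2:
  (0, 85/3) → C = -255
  (85/12, 0) → C = 85/12
  (31/2, 0) → C = 31/2
The feasible region is unbounded (it extends along (0, 1), (7, 4)), but C strictly decreases along every unbounded feasible direction, so there is no improving ray and the maximum is attained at a vertex.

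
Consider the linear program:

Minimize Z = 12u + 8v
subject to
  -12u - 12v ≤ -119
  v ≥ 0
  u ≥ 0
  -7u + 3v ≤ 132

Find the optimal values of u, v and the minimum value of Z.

u = 0, v = 119/12, minimum Z = 238/3

Corner points and Z = 12u + 8v:
  (119/12, 0) → Z = 119
  (0, 119/12) → Z = 238/3
  (0, 44) → Z = 352
The feasible region is unbounded (it extends along (3, 7), (1, 0)), but Z strictly increases along every unbounded feasible direction, so there is no improving ray and the minimum is attained at a vertex.

The binding constraints are -12u - 12v = -119 and u = 0.
Solving simultaneously gives u = 0, v = 119/12.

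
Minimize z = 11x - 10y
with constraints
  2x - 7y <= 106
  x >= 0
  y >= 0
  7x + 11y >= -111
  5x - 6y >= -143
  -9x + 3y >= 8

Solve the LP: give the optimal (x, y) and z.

x = 0, y = 143/6, minimum z = -715/3

The optimum lies where x = 0 and 5x - 6y = -143.
Solving simultaneously gives x = 0, y = 143/6.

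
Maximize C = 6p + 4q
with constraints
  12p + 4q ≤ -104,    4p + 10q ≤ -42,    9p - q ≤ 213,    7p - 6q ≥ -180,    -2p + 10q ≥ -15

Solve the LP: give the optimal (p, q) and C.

Extreme points and C = 6p + 4q:
  (-109/13, -11/13) → C = -698/13
  (-245/32, -97/32) → C = -929/16
  (-1026/47, 213/47) → C = -5304/47
  (-945/29, -465/58) → C = -6600/29

p = -109/13, q = -11/13, maximum C = -698/13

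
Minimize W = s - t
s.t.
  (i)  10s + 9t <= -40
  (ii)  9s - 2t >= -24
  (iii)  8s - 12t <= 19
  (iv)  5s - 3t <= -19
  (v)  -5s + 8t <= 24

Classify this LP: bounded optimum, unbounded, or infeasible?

infeasible

The boundaries 10s + 9t = -40 and 9s - 2t = -24 meet at (-296/101, -120/101), but that point violates 5s - 3t ≤ -19. Every candidate vertex is excluded by some other constraint, so the feasible region is empty.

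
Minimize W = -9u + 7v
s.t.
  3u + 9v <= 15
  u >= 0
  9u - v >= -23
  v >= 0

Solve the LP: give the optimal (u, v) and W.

Extreme points and W = -9u + 7v:
  (0, 5/3) → W = 35/3
  (5, 0) → W = -45
  (0, 0) → W = 0

The optimum lies where 3u + 9v = 15 and v = 0.
Solving simultaneously gives u = 5, v = 0.

u = 5, v = 0, minimum W = -45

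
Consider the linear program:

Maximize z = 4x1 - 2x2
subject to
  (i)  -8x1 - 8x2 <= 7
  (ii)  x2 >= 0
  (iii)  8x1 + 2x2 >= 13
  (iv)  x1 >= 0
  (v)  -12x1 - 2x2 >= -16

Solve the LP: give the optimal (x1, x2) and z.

x1 = 3/4, x2 = 7/2, maximum z = -4

Vertices and z = 4x1 - 2x2:
  (0, 13/2) → z = -13
  (3/4, 7/2) → z = -4
  (0, 8) → z = -16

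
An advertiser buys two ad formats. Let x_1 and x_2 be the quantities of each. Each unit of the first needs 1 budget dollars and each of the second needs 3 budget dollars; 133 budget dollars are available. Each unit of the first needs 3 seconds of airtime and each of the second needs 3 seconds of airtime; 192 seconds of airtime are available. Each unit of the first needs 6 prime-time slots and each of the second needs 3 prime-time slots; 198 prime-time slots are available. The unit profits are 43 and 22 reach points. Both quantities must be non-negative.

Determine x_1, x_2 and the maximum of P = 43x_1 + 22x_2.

Feasible corners and P = 43x_1 + 22x_2:
  (0, 0) → P = 0
  (0, 133/3) → P = 2926/3
  (33, 0) → P = 1419
  (13, 40) → P = 1439

The binding constraints are x_1 + 3x_2 = 133 and 6x_1 + 3x_2 = 198.
Solving simultaneously gives x_1 = 13, x_2 = 40.

x_1 = 13, x_2 = 40, maximum P = 1439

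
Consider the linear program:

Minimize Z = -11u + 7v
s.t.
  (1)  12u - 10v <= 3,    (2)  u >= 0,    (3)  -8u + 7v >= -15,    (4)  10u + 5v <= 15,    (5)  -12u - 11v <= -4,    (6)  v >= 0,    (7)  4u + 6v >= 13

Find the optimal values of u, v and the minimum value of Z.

u = 5/8, v = 7/4, minimum Z = 43/8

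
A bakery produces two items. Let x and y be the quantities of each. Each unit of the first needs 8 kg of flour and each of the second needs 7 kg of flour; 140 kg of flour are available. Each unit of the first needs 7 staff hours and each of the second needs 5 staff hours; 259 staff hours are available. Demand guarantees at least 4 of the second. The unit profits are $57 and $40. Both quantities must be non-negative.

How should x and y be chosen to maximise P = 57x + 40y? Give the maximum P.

Feasible corners and P = 57x + 40y:
  (0, 20) → P = 800
  (0, 4) → P = 160
  (14, 4) → P = 958

x = 14, y = 4, maximum P = 958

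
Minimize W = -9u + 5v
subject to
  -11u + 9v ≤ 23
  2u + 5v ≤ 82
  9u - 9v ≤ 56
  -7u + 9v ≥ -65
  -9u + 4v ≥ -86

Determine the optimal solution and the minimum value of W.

Vertices and W = -9u + 5v:
  (623/73, 948/73) → W = -867/73
  (-22, -73/3) → W = 229/3
  (758/53, 566/53) → W = -3992/53
  (-9/2, -193/18) → W = -118/9
  (110/9, 6) → W = -80

u = 110/9, v = 6, minimum W = -80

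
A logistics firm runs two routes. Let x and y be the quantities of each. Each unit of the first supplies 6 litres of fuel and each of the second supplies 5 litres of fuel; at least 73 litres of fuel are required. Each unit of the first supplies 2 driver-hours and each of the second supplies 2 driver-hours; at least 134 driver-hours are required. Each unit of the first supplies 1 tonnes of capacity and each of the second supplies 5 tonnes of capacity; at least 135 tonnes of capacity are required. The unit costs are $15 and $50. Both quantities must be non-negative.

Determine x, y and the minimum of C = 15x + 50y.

Vertices and C = 15x + 50y:
  (0, 67) → C = 3350
  (135, 0) → C = 2025
  (50, 17) → C = 1600
The feasible region is unbounded (it extends along (0, 1), (1, 0)), but C strictly increases along every unbounded feasible direction, so there is no improving ray and the minimum is attained at a vertex.

At the optimal vertex, 2x + 2y = 134 and x + 5y = 135.
Solving simultaneously gives x = 50, y = 17.

x = 50, y = 17, minimum C = 1600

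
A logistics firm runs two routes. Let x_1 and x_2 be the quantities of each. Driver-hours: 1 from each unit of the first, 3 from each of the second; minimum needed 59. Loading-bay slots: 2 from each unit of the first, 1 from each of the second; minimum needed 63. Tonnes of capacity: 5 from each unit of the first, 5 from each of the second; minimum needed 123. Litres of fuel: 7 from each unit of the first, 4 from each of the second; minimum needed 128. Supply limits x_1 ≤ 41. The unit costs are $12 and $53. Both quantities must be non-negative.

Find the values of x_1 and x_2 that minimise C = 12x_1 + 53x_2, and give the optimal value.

x_1 = 41, x_2 = 6, minimum C = 810

Feasible corners and C = 12x_1 + 53x_2:
  (0, 63) → C = 3339
  (26, 11) → C = 895
  (41, 6) → C = 810
The feasible region is unbounded (it extends along (0, 1)), but C strictly increases along every unbounded feasible direction, so there is no improving ray and the minimum is attained at a vertex.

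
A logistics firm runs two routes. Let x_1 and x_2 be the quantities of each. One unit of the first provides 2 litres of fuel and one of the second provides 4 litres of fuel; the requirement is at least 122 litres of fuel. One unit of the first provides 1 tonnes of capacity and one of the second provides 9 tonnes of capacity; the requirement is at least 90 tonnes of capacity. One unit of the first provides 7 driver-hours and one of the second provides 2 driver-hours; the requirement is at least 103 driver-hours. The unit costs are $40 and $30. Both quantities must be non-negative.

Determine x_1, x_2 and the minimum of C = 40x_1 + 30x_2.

Feasible corners and C = 40x_1 + 30x_2:
  (0, 103/2) → C = 1545
  (90, 0) → C = 3600
  (369/7, 29/7) → C = 15630/7
  (7, 27) → C = 1090
The feasible region is unbounded (it extends along (0, 1), (1, 0)), but C strictly increases along every unbounded feasible direction, so there is no improving ray and the minimum is attained at a vertex.

At the optimal vertex, 2x_1 + 4x_2 = 122 and 7x_1 + 2x_2 = 103.
Solving simultaneously gives x_1 = 7, x_2 = 27.

x_1 = 7, x_2 = 27, minimum C = 1090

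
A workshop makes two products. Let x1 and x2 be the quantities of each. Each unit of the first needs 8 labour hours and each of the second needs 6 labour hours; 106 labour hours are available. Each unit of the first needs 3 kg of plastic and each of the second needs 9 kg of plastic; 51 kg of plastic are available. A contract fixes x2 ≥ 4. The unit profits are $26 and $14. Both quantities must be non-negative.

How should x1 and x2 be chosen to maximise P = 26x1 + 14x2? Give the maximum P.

At the optimal vertex, 3x1 + 9x2 = 51 and x2 = 4.
Solving simultaneously gives x1 = 5, x2 = 4.

x1 = 5, x2 = 4, maximum P = 186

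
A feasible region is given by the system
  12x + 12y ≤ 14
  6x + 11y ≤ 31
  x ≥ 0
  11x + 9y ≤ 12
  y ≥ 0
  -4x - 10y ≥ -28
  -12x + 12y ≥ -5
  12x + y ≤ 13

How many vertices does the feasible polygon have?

Pairwise boundary intersections that survive every other constraint:
  (0, 7/6)
  (3/4, 5/12)
  (0, 0)
  (63/80, 89/240)
  (5/12, 0)

5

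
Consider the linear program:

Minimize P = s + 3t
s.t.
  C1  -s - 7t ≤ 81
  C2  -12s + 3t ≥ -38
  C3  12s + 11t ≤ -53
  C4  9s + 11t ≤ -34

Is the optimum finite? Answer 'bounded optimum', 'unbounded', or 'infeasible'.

From the feasible point (23/87, -1010/87), moving in the direction (-7, 1) keeps every constraint satisfied while P decreases without bound.

unbounded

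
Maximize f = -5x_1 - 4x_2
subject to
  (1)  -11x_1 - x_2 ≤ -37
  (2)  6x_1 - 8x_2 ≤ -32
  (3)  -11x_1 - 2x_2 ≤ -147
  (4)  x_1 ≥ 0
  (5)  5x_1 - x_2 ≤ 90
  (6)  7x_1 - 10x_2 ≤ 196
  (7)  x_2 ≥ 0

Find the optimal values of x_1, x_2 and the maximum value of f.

Extreme points and f = -5x_1 - 4x_2:
  (278/25, 617/50) → f = -2624/25
  (376/17, 350/17) → f = -3280/17
  (0, 147/2) → f = -294
The feasible region is unbounded (it extends along (0, 1), (1, 5)), but f strictly decreases along every unbounded feasible direction, so there is no improving ray and the maximum is attained at a vertex.

The optimum lies where 6x_1 - 8x_2 = -32 and -11x_1 - 2x_2 = -147.
Solving simultaneously gives x_1 = 278/25, x_2 = 617/50.

x_1 = 278/25, x_2 = 617/50, maximum f = -2624/25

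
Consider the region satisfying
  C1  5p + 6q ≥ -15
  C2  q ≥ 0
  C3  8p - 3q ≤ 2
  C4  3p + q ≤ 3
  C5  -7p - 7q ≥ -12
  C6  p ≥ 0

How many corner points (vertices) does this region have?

5

Pairwise boundary intersections that survive every other constraint:
  (1/4, 0)
  (0, 0)
  (11/17, 18/17)
  (9/14, 15/14)
  (0, 12/7)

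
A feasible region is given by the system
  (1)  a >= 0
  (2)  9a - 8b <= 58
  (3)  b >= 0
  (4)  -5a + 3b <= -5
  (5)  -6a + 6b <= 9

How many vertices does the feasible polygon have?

Of the 10 pairwise boundary intersections, those satisfying every inequality are:
  (58/9, 0)
  (70, 143/2)
  (1, 0)
  (19/4, 25/4)

4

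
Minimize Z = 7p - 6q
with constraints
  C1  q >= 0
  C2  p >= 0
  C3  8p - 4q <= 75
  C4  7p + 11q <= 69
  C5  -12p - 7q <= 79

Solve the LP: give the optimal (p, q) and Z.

p = 0, q = 69/11, minimum Z = -414/11

Extreme points and Z = 7p - 6q:
  (0, 0) → Z = 0
  (75/8, 0) → Z = 525/8
  (0, 69/11) → Z = -414/11
  (1101/116, 27/116) → Z = 7545/116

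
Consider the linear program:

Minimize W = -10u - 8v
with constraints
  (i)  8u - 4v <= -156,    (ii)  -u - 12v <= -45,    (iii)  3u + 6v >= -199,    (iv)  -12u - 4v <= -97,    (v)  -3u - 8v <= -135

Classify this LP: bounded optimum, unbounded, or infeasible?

From the feasible point (-59/20, 331/10), moving in the direction (-4, 12) keeps every constraint satisfied while W decreases without bound.

unbounded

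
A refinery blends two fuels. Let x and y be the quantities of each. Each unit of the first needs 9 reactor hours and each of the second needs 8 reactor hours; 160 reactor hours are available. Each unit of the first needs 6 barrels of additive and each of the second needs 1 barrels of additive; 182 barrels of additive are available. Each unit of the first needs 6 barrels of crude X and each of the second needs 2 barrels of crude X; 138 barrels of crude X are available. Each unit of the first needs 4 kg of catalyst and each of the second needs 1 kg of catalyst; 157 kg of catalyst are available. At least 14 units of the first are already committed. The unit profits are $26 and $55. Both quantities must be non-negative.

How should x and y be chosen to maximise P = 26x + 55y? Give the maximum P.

x = 14, y = 17/4, maximum P = 2391/4

Vertices and P = 26x + 55y:
  (160/9, 0) → P = 4160/9
  (14, 0) → P = 364
  (14, 17/4) → P = 2391/4

The binding constraints are 9x + 8y = 160 and x = 14.
Solving simultaneously gives x = 14, y = 17/4.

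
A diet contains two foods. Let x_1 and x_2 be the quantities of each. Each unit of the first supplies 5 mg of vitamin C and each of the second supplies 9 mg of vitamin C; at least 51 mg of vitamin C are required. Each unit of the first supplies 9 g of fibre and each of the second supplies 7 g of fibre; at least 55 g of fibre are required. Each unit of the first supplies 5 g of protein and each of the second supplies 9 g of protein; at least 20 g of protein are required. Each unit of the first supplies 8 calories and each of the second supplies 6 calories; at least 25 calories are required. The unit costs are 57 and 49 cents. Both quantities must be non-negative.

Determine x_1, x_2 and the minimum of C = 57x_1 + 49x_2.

x_1 = 3, x_2 = 4, minimum C = 367

Feasible corners and C = 57x_1 + 49x_2:
  (0, 55/7) → C = 385
  (51/5, 0) → C = 2907/5
  (3, 4) → C = 367
The feasible region is unbounded (it extends along (0, 1), (1, 0)), but C strictly increases along every unbounded feasible direction, so there is no improving ray and the minimum is attained at a vertex.

At the optimal vertex, 5x_1 + 9x_2 = 51 and 9x_1 + 7x_2 = 55.
Solving simultaneously gives x_1 = 3, x_2 = 4.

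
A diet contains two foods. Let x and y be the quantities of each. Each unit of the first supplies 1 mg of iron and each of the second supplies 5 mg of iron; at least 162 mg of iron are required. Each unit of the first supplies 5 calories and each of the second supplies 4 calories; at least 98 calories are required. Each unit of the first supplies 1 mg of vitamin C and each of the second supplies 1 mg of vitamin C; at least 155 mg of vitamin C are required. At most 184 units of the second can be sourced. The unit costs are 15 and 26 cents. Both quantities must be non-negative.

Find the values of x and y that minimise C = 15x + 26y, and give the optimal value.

x = 613/4, y = 7/4, minimum C = 9377/4

Vertices and C = 15x + 26y:
  (0, 155) → C = 4030
  (0, 184) → C = 4784
  (162, 0) → C = 2430
  (613/4, 7/4) → C = 9377/4
The feasible region is unbounded (it extends along (1, 0)), but C strictly increases along every unbounded feasible direction, so there is no improving ray and the minimum is attained at a vertex.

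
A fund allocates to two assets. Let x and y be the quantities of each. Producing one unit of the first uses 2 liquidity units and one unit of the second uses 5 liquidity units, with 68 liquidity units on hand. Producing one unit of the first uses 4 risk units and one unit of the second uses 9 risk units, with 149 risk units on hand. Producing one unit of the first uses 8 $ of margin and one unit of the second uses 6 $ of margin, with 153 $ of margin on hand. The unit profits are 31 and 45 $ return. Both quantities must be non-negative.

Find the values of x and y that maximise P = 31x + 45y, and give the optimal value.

Vertices and P = 31x + 45y:
  (0, 0) → P = 0
  (0, 68/5) → P = 612
  (153/8, 0) → P = 4743/8
  (51/4, 17/2) → P = 3111/4

x = 51/4, y = 17/2, maximum P = 3111/4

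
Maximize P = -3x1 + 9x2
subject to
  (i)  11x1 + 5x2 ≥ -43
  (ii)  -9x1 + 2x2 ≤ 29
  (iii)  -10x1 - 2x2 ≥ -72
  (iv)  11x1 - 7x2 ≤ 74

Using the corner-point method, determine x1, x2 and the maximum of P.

Feasible corners and P = -3x1 + 9x2:
  (-231/67, -68/67) → P = 81/67
  (23/44, -39/4) → P = -1965/22
  (43/19, 469/19) → P = 4092/19
  (163/23, 13/23) → P = -372/23

The binding constraints are -9x1 + 2x2 = 29 and -10x1 - 2x2 = -72.
Solving simultaneously gives x1 = 43/19, x2 = 469/19.

x1 = 43/19, x2 = 469/19, maximum P = 4092/19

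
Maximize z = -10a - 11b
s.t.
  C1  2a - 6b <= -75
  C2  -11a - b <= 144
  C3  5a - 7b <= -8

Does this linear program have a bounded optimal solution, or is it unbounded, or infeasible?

Feasible corners and z = -10a - 11b:
  (-939/68, 537/68) → z = 3483/68
  (477/16, 359/16) → z = -8719/16
The feasible region has finitely many vertices and no improving ray; the maximum is 3483/68 at (-939/68, 537/68).

bounded optimum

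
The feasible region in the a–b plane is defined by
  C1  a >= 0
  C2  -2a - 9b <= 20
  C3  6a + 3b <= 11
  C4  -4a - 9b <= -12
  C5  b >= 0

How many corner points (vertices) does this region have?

3

The feasible vertices (each the meet of two boundaries and inside every other half-plane) are:
  (0, 11/3)
  (0, 4/3)
  (3/2, 2/3)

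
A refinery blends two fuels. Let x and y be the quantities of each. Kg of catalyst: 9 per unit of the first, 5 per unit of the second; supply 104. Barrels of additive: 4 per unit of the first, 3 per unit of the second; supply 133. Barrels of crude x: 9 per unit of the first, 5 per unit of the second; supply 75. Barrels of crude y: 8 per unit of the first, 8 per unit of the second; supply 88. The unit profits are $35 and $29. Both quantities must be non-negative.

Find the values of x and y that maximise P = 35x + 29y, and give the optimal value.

x = 5, y = 6, maximum P = 349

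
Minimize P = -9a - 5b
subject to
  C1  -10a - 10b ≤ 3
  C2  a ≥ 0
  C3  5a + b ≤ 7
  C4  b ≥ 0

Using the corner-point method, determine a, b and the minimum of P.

a = 0, b = 7, minimum P = -35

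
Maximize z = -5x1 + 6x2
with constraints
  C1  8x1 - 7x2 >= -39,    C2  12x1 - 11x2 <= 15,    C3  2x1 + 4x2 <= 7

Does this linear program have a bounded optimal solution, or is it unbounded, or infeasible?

bounded optimum

Feasible corners and z = -5x1 + 6x2:
  (-267/2, -147) → z = -429/2
  (-107/46, 67/23) → z = 1339/46
  (137/70, 27/35) → z = -361/70
The feasible region has finitely many vertices and no improving ray; the maximum is 1339/46 at (-107/46, 67/23).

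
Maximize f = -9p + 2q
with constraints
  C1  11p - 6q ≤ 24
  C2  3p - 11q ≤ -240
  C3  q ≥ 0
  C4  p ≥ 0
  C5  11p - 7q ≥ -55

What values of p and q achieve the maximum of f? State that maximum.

p = 43/4, q = 99/4, maximum f = -189/4

Feasible corners and f = -9p + 2q:
  (1704/103, 2712/103) → f = -9912/103
  (498/11, 79) → f = -2744/11
  (43/4, 99/4) → f = -189/4

The optimum lies where 3p - 11q = -240 and 11p - 7q = -55.
Solving simultaneously gives p = 43/4, q = 99/4.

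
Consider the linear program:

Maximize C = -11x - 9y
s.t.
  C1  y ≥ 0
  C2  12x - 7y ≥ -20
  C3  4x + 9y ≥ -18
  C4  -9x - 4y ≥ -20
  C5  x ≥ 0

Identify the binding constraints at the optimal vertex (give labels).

C1 and C5

Extreme points and C = -11x - 9y:
  (20/9, 0) → C = -220/9
  (0, 0) → C = 0
  (20/37, 140/37) → C = -40
  (0, 20/7) → C = -180/7

The maximum is at (0, 0). Substituting into each constraint, equality holds for C1 and C5; the remaining constraints have slack.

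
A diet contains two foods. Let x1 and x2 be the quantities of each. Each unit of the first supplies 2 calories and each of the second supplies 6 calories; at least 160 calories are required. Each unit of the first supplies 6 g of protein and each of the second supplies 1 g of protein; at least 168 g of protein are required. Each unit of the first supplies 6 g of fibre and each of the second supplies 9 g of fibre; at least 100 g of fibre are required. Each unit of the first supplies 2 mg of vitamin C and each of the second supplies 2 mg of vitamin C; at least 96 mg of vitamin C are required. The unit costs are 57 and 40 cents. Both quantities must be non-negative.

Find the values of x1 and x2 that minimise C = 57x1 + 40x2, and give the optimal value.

x1 = 24, x2 = 24, minimum C = 2328

Corner points and C = 57x1 + 40x2:
  (0, 168) → C = 6720
  (80, 0) → C = 4560
  (32, 16) → C = 2464
  (24, 24) → C = 2328
The feasible region is unbounded (it extends along (0, 1), (1, 0)), but C strictly increases along every unbounded feasible direction, so there is no improving ray and the minimum is attained at a vertex.

The binding constraints are 6x1 + x2 = 168 and 2x1 + 2x2 = 96.
Solving simultaneously gives x1 = 24, x2 = 24.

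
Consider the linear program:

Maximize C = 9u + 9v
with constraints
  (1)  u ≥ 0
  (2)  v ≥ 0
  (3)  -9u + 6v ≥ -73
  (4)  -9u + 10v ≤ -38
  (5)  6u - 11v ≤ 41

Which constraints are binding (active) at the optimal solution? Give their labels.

Extreme points and C = 9u + 9v:
  (38/9, 0) → C = 38
  (41/6, 0) → C = 123/2
  (251/18, 35/4) → C = 817/4
  (557/63, 23/21) → C = 626/7

The maximum is at (251/18, 35/4). Substituting into each constraint, equality holds for (3) and (4); the remaining constraints have slack.

(3) and (4)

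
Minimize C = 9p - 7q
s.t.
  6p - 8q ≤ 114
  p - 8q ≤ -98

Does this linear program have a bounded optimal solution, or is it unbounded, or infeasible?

From the feasible point (212/5, 351/20), moving in the direction (-8, -1) keeps every constraint satisfied while C decreases without bound.

unbounded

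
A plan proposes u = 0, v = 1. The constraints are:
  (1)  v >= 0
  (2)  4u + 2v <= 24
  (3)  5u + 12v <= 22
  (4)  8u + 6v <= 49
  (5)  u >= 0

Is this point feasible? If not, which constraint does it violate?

feasible

(1): 1 ≥ 0 ✓
(2): 2 ≤ 24 ✓
(3): 12 ≤ 22 ✓
(4): 6 ≤ 49 ✓
(5): 0 ≥ 0 ✓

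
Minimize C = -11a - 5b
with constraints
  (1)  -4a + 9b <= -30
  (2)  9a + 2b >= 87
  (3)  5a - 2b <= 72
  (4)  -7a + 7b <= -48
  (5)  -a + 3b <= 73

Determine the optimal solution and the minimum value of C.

a = 588/37, b = 138/37, minimum C = -7158/37

Extreme points and C = -11a - 5b:
  (843/89, 78/89) → C = -9663/89
  (588/37, 138/37) → C = -7158/37
  (159/14, -213/28) → C = -2433/28

At the optimal vertex, -4a + 9b = -30 and 5a - 2b = 72.
Solving simultaneously gives a = 588/37, b = 138/37.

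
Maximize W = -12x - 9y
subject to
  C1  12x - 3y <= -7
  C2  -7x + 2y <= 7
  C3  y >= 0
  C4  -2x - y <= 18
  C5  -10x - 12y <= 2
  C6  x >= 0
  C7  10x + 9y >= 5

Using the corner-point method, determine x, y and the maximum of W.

x = 0, y = 7/3, maximum W = -21

Extreme points and W = -12x - 9y:
  (7/3, 35/3) → W = -133
  (0, 7/3) → W = -21
  (0, 7/2) → W = -63/2

At the optimal vertex, 12x - 3y = -7 and x = 0.
Solving simultaneously gives x = 0, y = 7/3.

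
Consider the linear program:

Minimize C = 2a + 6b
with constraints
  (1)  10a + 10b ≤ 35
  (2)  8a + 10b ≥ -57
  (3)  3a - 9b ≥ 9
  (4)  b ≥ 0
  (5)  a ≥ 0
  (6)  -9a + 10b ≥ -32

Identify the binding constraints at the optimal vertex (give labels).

(3) and (4)

Extreme points and C = 2a + 6b:
  (27/8, 1/8) → C = 15/2
  (7/2, 0) → C = 7
  (3, 0) → C = 6

The minimum is at (3, 0). Substituting into each constraint, equality holds for (3) and (4); the remaining constraints have slack.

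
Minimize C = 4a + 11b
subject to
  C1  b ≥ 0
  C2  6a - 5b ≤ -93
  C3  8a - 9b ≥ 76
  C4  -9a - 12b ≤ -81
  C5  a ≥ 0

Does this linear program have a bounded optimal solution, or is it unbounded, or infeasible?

The boundaries b = 0 and 8a - 9b = 76 meet at (19/2, 0), but that point violates 6a - 5b ≤ -93. Every candidate vertex is excluded by some other constraint, so the feasible region is empty.

infeasible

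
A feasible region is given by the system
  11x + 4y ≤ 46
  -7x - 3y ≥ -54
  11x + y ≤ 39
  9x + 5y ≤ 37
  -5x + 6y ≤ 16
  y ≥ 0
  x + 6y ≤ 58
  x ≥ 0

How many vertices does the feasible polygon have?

5

Of the 28 pairwise boundary intersections, those satisfying every inequality are:
  (79/23, 28/23)
  (39/11, 0)
  (142/79, 329/79)
  (0, 8/3)
  (0, 0)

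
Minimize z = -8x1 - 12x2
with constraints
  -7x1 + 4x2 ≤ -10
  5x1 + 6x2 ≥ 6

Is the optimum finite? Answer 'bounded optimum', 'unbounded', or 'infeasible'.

unbounded

From the feasible point (42/31, -4/31), moving in the direction (4, 7) keeps every constraint satisfied while z decreases without bound.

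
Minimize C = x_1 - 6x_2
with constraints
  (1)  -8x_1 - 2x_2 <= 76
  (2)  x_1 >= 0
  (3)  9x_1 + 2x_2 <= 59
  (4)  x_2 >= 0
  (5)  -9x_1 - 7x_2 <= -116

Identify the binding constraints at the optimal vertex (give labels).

Vertices and C = x_1 - 6x_2:
  (0, 59/2) → C = -177
  (0, 116/7) → C = -696/7
  (181/45, 57/5) → C = -2897/45

The minimum is at (0, 59/2). Substituting into each constraint, equality holds for (2) and (3); the remaining constraints have slack.

(2) and (3)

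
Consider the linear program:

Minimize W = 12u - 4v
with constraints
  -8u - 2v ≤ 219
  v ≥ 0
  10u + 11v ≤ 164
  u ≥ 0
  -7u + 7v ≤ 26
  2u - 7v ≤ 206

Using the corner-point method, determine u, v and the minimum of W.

u = 0, v = 26/7, minimum W = -104/7

Corner points and W = 12u - 4v:
  (82/5, 0) → W = 984/5
  (0, 0) → W = 0
  (862/147, 1408/147) → W = 4712/147
  (0, 26/7) → W = -104/7

The optimum lies where u = 0 and -7u + 7v = 26.
Solving simultaneously gives u = 0, v = 26/7.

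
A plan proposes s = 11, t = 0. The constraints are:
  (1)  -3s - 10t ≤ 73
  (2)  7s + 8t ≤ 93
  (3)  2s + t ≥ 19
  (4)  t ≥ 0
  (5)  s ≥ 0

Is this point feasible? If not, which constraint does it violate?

feasible

(1): -33 ≤ 73 ✓
(2): 77 ≤ 93 ✓
(3): 22 ≥ 19 ✓
(4): 0 ≥ 0 ✓
(5): 11 ≥ 0 ✓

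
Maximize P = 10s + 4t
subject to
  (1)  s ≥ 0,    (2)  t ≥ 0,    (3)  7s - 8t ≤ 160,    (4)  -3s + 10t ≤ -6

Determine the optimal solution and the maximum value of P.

The optimum lies where 7s - 8t = 160 and -3s + 10t = -6.
Solving simultaneously gives s = 776/23, t = 219/23.

s = 776/23, t = 219/23, maximum P = 8636/23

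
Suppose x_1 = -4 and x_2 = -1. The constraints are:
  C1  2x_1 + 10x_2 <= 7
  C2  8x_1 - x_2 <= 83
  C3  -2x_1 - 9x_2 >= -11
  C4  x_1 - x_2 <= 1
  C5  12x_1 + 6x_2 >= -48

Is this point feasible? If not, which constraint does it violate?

Constraint C5: 12x_1 + 6x_2 = -54, which is not ≥ -48. All other constraints are satisfied.

not feasible — violates C5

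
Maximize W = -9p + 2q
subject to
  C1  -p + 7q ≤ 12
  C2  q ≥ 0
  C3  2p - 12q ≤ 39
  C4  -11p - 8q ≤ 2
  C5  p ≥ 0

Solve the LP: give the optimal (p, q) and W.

Corner points and W = -9p + 2q:
  (417/2, 63/2) → W = -3627/2
  (0, 12/7) → W = 24/7
  (39/2, 0) → W = -351/2
  (0, 0) → W = 0

At the optimal vertex, -p + 7q = 12 and p = 0.
Solving simultaneously gives p = 0, q = 12/7.

p = 0, q = 12/7, maximum W = 24/7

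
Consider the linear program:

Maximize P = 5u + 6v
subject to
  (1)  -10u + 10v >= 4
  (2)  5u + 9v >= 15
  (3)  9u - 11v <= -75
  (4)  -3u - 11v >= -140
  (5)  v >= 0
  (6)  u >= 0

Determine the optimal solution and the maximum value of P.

u = 65/12, v = 45/4, maximum P = 1135/12

Vertices and P = 5u + 6v:
  (65/12, 45/4) → P = 1135/12
  (0, 75/11) → P = 450/11
  (0, 140/11) → P = 840/11

The optimum lies where 9u - 11v = -75 and -3u - 11v = -140.
Solving simultaneously gives u = 65/12, v = 45/4.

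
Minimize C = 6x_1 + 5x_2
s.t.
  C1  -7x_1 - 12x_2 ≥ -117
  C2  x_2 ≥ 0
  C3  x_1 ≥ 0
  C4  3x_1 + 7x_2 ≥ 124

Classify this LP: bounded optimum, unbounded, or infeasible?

infeasible

The boundaries -7x_1 - 12x_2 = -117 and x_2 = 0 meet at (117/7, 0), but that point violates 3x_1 + 7x_2 ≥ 124. Every candidate vertex is excluded by some other constraint, so the feasible region is empty.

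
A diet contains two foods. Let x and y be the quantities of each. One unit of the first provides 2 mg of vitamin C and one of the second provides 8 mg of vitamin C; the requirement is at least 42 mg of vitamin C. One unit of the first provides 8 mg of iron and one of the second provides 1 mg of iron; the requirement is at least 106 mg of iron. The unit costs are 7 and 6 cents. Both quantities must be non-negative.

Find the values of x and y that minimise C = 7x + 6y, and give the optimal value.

The feasible region is unbounded (it extends along (0, 1), (1, 0)), but C strictly increases along every unbounded feasible direction, so there is no improving ray and the minimum is attained at a vertex.

The binding constraints are 2x + 8y = 42 and 8x + y = 106.
Solving simultaneously gives x = 13, y = 2.

x = 13, y = 2, minimum C = 103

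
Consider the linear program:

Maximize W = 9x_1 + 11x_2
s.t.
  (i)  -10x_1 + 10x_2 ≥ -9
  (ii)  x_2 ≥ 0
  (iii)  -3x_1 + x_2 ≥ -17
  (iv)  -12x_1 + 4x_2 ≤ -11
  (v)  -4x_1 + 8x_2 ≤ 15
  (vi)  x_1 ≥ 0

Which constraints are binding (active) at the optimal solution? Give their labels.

(i) and (v)

Vertices and W = 9x_1 + 11x_2:
  (37/40, 1/40) → W = 43/5
  (111/20, 93/20) → W = 1011/10
  (37/20, 14/5) → W = 949/20

The maximum is at (111/20, 93/20). Substituting into each constraint, equality holds for (i) and (v); the remaining constraints have slack.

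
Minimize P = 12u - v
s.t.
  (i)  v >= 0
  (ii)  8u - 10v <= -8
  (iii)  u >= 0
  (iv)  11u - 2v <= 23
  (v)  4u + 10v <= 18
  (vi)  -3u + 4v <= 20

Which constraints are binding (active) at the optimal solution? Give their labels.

Corner points and P = 12u - v:
  (0, 4/5) → P = -4/5
  (5/6, 22/15) → P = 128/15
  (0, 9/5) → P = -9/5

The minimum is at (0, 9/5). Substituting into each constraint, equality holds for (iii) and (v); the remaining constraints have slack.

(iii) and (v)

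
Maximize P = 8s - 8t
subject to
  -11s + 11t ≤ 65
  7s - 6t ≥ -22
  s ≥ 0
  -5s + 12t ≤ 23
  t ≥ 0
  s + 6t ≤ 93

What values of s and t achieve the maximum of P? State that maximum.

The optimum lies where t = 0 and s + 6t = 93.
Solving simultaneously gives s = 93, t = 0.

s = 93, t = 0, maximum P = 744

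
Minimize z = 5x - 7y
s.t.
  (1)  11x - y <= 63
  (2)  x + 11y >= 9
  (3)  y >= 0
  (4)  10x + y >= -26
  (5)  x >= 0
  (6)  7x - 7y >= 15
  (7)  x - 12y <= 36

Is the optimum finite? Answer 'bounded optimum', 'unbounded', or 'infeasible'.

Feasible corners and z = 5x - 7y:
  (351/61, 18/61) → z = 1629/61
  (213/35, 138/35) → z = 99/35
  (19/7, 4/7) → z = 67/7
The feasible region has finitely many vertices and no improving ray; the minimum is 99/35 at (213/35, 138/35).

bounded optimum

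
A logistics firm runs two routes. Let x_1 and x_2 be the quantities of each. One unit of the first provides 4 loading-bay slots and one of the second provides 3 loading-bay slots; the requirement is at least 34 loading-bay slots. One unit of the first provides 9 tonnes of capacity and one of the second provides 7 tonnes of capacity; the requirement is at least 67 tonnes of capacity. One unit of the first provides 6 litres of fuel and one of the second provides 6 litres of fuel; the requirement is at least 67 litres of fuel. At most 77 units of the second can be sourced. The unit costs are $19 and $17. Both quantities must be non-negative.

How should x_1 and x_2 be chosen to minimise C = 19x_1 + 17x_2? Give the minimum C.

x_1 = 1/2, x_2 = 32/3, minimum C = 1145/6

Extreme points and C = 19x_1 + 17x_2:
  (0, 34/3) → C = 578/3
  (0, 77) → C = 1309
  (67/6, 0) → C = 1273/6
  (1/2, 32/3) → C = 1145/6
The feasible region is unbounded (it extends along (1, 0)), but C strictly increases along every unbounded feasible direction, so there is no improving ray and the minimum is attained at a vertex.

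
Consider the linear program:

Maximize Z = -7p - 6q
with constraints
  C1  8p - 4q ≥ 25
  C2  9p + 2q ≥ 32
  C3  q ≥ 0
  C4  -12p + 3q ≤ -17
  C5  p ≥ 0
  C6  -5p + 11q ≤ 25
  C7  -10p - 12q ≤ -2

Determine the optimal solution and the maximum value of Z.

The feasible region is unbounded (it extends along (11, 5), (1, 0)), but Z strictly decreases along every unbounded feasible direction, so there is no improving ray and the maximum is attained at a vertex.

p = 32/9, q = 0, maximum Z = -224/9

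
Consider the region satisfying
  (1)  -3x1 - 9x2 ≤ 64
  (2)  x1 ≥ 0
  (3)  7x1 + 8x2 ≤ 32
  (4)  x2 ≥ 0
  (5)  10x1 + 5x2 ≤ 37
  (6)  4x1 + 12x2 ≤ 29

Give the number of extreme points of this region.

5

The feasible vertices (each the meet of two boundaries and inside every other half-plane) are:
  (0, 0)
  (0, 29/12)
  (136/45, 61/45)
  (38/13, 75/52)
  (37/10, 0)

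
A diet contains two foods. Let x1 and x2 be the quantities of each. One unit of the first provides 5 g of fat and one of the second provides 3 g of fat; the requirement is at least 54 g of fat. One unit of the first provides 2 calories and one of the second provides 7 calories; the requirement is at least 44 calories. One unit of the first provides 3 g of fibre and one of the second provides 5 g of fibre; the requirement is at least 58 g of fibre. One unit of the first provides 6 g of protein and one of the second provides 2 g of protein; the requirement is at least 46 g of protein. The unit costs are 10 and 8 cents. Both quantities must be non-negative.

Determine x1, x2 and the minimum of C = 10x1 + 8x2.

x1 = 6, x2 = 8, minimum C = 124

Corner points and C = 10x1 + 8x2:
  (0, 23) → C = 184
  (22, 0) → C = 220
  (6, 8) → C = 124
  (15/4, 47/4) → C = 263/2
  (186/11, 16/11) → C = 1988/11
The feasible region is unbounded (it extends along (0, 1), (1, 0)), but C strictly increases along every unbounded feasible direction, so there is no improving ray and the minimum is attained at a vertex.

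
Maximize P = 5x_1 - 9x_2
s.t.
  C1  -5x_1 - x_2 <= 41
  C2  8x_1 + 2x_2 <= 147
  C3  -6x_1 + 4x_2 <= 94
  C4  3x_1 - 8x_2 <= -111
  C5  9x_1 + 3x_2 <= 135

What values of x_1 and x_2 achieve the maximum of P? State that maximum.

x_1 = 83/9, x_2 = 52/3, maximum P = -989/9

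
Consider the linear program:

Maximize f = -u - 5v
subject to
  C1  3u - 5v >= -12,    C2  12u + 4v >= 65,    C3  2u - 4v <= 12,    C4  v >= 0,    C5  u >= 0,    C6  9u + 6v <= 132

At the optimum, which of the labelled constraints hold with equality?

C2 and C4

Extreme points and f = -u - 5v:
  (277/72, 113/24) → f = -493/18
  (28/3, 8) → f = -148/3
  (65/12, 0) → f = -65/12
  (6, 0) → f = -6
  (25/2, 13/4) → f = -115/4

The maximum is at (65/12, 0). Substituting into each constraint, equality holds for C2 and C4; the remaining constraints have slack.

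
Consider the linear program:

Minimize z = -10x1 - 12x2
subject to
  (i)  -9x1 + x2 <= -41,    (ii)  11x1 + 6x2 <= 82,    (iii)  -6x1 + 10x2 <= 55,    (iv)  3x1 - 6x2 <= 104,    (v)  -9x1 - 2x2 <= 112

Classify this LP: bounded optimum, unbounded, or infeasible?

Corner points and z = -10x1 - 12x2:
  (328/65, 287/65) → z = -6724/65
  (142/51, -271/17) → z = 8336/51
  (93/7, -449/42) → z = -32/7
The feasible region has finitely many vertices and no improving ray; the minimum is -6724/65 at (328/65, 287/65).

bounded optimum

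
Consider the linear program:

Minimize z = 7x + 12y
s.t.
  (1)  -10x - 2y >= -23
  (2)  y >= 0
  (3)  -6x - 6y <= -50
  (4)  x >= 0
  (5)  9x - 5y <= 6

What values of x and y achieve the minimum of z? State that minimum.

x = 19/24, y = 181/24, minimum z = 2305/24

Corner points and z = 7x + 12y:
  (19/24, 181/24) → z = 2305/24
  (0, 23/2) → z = 138
  (0, 25/3) → z = 100

At the optimal vertex, -10x - 2y = -23 and -6x - 6y = -50.
Solving simultaneously gives x = 19/24, y = 181/24.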